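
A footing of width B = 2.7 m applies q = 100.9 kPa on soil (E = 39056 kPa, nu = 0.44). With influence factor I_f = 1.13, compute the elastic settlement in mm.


Using Se = q * B * (1 - nu^2) * I_f / E
1 - nu^2 = 1 - 0.44^2 = 0.8064
Se = 100.9 * 2.7 * 0.8064 * 1.13 / 39056
Se = 0.006356 m
Convert to mm: Se = 0.006356 * 1000 = 6.356 mm


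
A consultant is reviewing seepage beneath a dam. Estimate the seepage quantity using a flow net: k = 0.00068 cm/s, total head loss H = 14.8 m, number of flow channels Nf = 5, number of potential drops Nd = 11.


Convert k to m/s for unit consistency with H:
k = 0.00068 cm/s = 0.00068 / 100 m/s = 6.8e-06 m/s
Using q = k * H * Nf / Nd
Nf / Nd = 5 / 11 = 0.4545
q = 6.8e-06 * 14.8 * 0.4545
q = 4.575e-05 m^3/s per m


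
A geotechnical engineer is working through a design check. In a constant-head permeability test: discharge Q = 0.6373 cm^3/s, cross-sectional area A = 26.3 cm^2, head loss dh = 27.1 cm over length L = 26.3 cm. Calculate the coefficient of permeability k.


Compute hydraulic gradient:
i = dh / L = 27.1 / 26.3 = 1.03042
Then apply Darcy's law:
k = Q / (A * i)
k = 0.6373 / (26.3 * 1.03042)
k = 0.6373 / 27.1
k = 0.023517 cm/s


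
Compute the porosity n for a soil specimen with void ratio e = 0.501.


Using the relation n = e / (1 + e)
n = 0.501 / (1 + 0.501)
n = 0.501 / 1.501
n = 0.3338


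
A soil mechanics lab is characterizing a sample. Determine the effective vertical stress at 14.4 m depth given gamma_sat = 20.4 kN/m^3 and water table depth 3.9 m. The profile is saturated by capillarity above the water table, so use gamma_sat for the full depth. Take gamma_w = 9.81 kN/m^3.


Total stress = gamma_sat * depth
sigma = 20.4 * 14.4 = 293.76 kPa
Pore water pressure u = gamma_w * (depth - d_wt)
u = 9.81 * (14.4 - 3.9) = 103.005 kPa
Effective stress = sigma - u
sigma' = 293.76 - 103.005 = 190.76 kPa


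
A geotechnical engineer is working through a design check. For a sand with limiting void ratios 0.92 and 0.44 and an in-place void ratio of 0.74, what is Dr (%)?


Result: 37.5 %

Derivation:
Using Dr = (e_max - e) / (e_max - e_min) * 100
e_max - e = 0.92 - 0.74 = 0.18
e_max - e_min = 0.92 - 0.44 = 0.48
Dr = 0.18 / 0.48 * 100
Dr = 37.5 %


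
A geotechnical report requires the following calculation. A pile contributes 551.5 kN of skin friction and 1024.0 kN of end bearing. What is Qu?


Using Qu = Qf + Qb
Qu = 551.5 + 1024.0
Qu = 1575.5 kN


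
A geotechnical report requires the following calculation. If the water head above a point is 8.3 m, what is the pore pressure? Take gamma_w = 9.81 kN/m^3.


Using u = gamma_w * h_w
u = 9.81 * 8.3
u = 81.42 kPa


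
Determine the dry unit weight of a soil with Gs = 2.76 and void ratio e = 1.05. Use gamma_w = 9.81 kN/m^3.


Result: 13.208 kN/m^3

Derivation:
Using gamma_d = Gs * gamma_w / (1 + e)
gamma_d = 2.76 * 9.81 / (1 + 1.05)
gamma_d = 2.76 * 9.81 / 2.05
gamma_d = 13.208 kN/m^3


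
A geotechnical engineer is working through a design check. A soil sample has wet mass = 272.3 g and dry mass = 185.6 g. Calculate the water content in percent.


Using w = (m_wet - m_dry) / m_dry * 100
m_wet - m_dry = 272.3 - 185.6 = 86.7 g
w = 86.7 / 185.6 * 100
w = 46.71 %


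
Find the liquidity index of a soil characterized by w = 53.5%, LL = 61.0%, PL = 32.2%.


First compute the plasticity index:
PI = LL - PL = 61.0 - 32.2 = 28.8
Then compute the liquidity index:
LI = (w - PL) / PI
LI = (53.5 - 32.2) / 28.8
LI = 0.74


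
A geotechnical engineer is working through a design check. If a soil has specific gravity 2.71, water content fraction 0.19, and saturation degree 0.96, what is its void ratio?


Using the relation e = Gs * w / S
e = 2.71 * 0.19 / 0.96
e = 0.5364


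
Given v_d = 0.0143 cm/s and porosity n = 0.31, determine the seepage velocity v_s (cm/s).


Using v_s = v_d / n
v_s = 0.0143 / 0.31
v_s = 0.04613 cm/s


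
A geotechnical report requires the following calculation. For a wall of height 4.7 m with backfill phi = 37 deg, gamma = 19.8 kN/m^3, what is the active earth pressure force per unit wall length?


Compute active earth pressure coefficient:
Ka = tan^2(45 - phi/2) = tan^2(26.5) = 0.248584
Compute active force:
Pa = 0.5 * Ka * gamma * H^2
Pa = 0.5 * 0.248584 * 19.8 * 4.7^2
Pa = 54.36 kN/m


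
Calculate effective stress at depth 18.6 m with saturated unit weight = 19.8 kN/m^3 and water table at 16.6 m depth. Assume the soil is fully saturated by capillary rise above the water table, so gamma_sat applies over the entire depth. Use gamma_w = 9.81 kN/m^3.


Result: 348.66 kPa

Derivation:
Total stress = gamma_sat * depth
sigma = 19.8 * 18.6 = 368.28 kPa
Pore water pressure u = gamma_w * (depth - d_wt)
u = 9.81 * (18.6 - 16.6) = 19.62 kPa
Effective stress = sigma - u
sigma' = 368.28 - 19.62 = 348.66 kPa


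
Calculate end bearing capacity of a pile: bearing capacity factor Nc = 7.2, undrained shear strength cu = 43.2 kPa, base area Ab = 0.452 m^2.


Using Qb = Nc * cu * Ab
Qb = 7.2 * 43.2 * 0.452
Qb = 140.59 kN


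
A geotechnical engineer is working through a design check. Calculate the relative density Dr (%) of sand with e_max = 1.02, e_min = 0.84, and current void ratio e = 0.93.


Using Dr = (e_max - e) / (e_max - e_min) * 100
e_max - e = 1.02 - 0.93 = 0.09
e_max - e_min = 1.02 - 0.84 = 0.18
Dr = 0.09 / 0.18 * 100
Dr = 50.0 %


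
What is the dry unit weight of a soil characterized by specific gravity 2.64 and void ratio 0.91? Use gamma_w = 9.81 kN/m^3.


Result: 13.559 kN/m^3

Derivation:
Using gamma_d = Gs * gamma_w / (1 + e)
gamma_d = 2.64 * 9.81 / (1 + 0.91)
gamma_d = 2.64 * 9.81 / 1.91
gamma_d = 13.559 kN/m^3


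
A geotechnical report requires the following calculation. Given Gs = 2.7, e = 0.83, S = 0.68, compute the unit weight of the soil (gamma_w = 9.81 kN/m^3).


Result: 17.499 kN/m^3

Derivation:
Using gamma = gamma_w * (Gs + S*e) / (1 + e)
Numerator: Gs + S*e = 2.7 + 0.68*0.83 = 3.2644
Denominator: 1 + e = 1 + 0.83 = 1.83
gamma = 9.81 * 3.2644 / 1.83
gamma = 17.499 kN/m^3


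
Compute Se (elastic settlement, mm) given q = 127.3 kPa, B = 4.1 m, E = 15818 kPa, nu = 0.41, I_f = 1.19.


Using Se = q * B * (1 - nu^2) * I_f / E
1 - nu^2 = 1 - 0.41^2 = 0.8319
Se = 127.3 * 4.1 * 0.8319 * 1.19 / 15818
Se = 0.032665 m
Convert to mm: Se = 0.032665 * 1000 = 32.665 mm


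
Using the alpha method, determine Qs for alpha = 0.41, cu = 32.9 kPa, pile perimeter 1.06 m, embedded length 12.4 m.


Result: 177.3 kN

Derivation:
Using Qs = alpha * cu * perimeter * L
Qs = 0.41 * 32.9 * 1.06 * 12.4
Qs = 177.3 kN


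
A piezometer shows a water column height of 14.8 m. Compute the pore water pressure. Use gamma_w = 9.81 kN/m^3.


Using u = gamma_w * h_w
u = 9.81 * 14.8
u = 145.19 kPa


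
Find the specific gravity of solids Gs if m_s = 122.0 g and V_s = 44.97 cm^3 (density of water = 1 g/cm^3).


Result: 2.713

Derivation:
Using Gs = m_s / (V_s * rho_w)
Since rho_w = 1 g/cm^3:
Gs = 122.0 / 44.97
Gs = 2.713


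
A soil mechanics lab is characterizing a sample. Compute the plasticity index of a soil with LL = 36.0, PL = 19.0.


Using PI = LL - PL
PI = 36.0 - 19.0
PI = 17.0


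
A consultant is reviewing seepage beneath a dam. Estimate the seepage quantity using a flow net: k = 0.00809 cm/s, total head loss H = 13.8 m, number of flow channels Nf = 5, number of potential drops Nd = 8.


Result: 0.0006978 m^3/s per m

Derivation:
Convert k to m/s for unit consistency with H:
k = 0.00809 cm/s = 0.00809 / 100 m/s = 8.09e-05 m/s
Using q = k * H * Nf / Nd
Nf / Nd = 5 / 8 = 0.625
q = 8.09e-05 * 13.8 * 0.625
q = 0.0006978 m^3/s per m


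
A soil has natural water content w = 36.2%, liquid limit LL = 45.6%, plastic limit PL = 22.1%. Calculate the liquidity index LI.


Result: 0.6

Derivation:
First compute the plasticity index:
PI = LL - PL = 45.6 - 22.1 = 23.5
Then compute the liquidity index:
LI = (w - PL) / PI
LI = (36.2 - 22.1) / 23.5
LI = 0.6


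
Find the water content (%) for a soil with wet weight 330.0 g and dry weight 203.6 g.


Using w = (m_wet - m_dry) / m_dry * 100
m_wet - m_dry = 330.0 - 203.6 = 126.4 g
w = 126.4 / 203.6 * 100
w = 62.08 %


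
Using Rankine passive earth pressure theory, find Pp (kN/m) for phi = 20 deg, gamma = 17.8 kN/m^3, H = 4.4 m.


Result: 351.43 kN/m

Derivation:
Compute passive earth pressure coefficient:
Kp = tan^2(45 + phi/2) = tan^2(55.0) = 2.039607
Compute passive force:
Pp = 0.5 * Kp * gamma * H^2
Pp = 0.5 * 2.039607 * 17.8 * 4.4^2
Pp = 351.43 kN/m


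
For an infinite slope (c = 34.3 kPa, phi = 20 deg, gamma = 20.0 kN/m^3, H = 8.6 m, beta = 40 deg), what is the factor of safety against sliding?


Using Fs = c / (gamma*H*sin(beta)*cos(beta)) + tan(phi)/tan(beta)
Cohesion contribution = 34.3 / (20.0*8.6*sin(40)*cos(40))
Cohesion contribution = 0.40499
Friction contribution = tan(20)/tan(40) = 0.433763
Fs = 0.40499 + 0.433763
Fs = 0.839


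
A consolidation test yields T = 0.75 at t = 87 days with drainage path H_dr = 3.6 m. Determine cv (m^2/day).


Using cv = T * H_dr^2 / t
H_dr^2 = 3.6^2 = 12.96
cv = 0.75 * 12.96 / 87
cv = 0.11172 m^2/day


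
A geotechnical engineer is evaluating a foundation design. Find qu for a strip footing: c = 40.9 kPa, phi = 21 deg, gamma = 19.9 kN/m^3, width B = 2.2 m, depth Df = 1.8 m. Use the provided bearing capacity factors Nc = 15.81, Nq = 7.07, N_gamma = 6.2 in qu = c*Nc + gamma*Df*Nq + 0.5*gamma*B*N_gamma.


Compute qu = c*Nc + gamma*Df*Nq + 0.5*gamma*B*N_gamma
Term 1: 40.9 * 15.81 = 646.629
Term 2: 19.9 * 1.8 * 7.07 = 253.2474
Term 3: 0.5 * 19.9 * 2.2 * 6.2 = 135.718
qu = 646.629 + 253.2474 + 135.718
qu = 1035.59 kPa


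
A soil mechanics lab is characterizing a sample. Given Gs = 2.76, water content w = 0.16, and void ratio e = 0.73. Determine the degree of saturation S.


Result: 0.6049

Derivation:
Using S = Gs * w / e
S = 2.76 * 0.16 / 0.73
S = 0.6049


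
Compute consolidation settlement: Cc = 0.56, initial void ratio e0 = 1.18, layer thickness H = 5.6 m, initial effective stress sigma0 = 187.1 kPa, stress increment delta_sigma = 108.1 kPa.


Result: 0.2849 m

Derivation:
Using Sc = Cc * H / (1 + e0) * log10((sigma0 + delta_sigma) / sigma0)
Stress ratio = (187.1 + 108.1) / 187.1 = 1.57777
log10(1.57777) = 0.198043
Cc * H / (1 + e0) = 0.56 * 5.6 / (1 + 1.18) = 1.43853
Sc = 1.43853 * 0.198043
Sc = 0.2849 m


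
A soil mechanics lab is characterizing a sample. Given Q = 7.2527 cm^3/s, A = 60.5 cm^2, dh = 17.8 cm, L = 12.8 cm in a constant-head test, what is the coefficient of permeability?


Compute hydraulic gradient:
i = dh / L = 17.8 / 12.8 = 1.39062
Then apply Darcy's law:
k = Q / (A * i)
k = 7.2527 / (60.5 * 1.39062)
k = 7.2527 / 84.1328
k = 0.086205 cm/s


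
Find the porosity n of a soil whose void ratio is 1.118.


Result: 0.5279

Derivation:
Using the relation n = e / (1 + e)
n = 1.118 / (1 + 1.118)
n = 1.118 / 2.118
n = 0.5279


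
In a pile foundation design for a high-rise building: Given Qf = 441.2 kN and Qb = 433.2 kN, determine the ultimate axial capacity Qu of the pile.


Result: 874.4 kN

Derivation:
Using Qu = Qf + Qb
Qu = 441.2 + 433.2
Qu = 874.4 kN


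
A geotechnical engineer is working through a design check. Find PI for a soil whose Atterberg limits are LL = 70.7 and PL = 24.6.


Using PI = LL - PL
PI = 70.7 - 24.6
PI = 46.1


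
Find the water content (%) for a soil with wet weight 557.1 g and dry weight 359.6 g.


Result: 54.92 %

Derivation:
Using w = (m_wet - m_dry) / m_dry * 100
m_wet - m_dry = 557.1 - 359.6 = 197.5 g
w = 197.5 / 359.6 * 100
w = 54.92 %


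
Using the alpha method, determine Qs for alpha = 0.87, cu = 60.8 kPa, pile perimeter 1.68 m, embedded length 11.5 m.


Using Qs = alpha * cu * perimeter * L
Qs = 0.87 * 60.8 * 1.68 * 11.5
Qs = 1021.95 kN


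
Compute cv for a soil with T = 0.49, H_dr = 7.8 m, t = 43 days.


Using cv = T * H_dr^2 / t
H_dr^2 = 7.8^2 = 60.84
cv = 0.49 * 60.84 / 43
cv = 0.69329 m^2/day


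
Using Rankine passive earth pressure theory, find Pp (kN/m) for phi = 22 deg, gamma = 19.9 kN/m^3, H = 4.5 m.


Compute passive earth pressure coefficient:
Kp = tan^2(45 + phi/2) = tan^2(56.0) = 2.197987
Compute passive force:
Pp = 0.5 * Kp * gamma * H^2
Pp = 0.5 * 2.197987 * 19.9 * 4.5^2
Pp = 442.87 kN/m


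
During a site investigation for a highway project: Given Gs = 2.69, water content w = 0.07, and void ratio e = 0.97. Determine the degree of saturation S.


Using S = Gs * w / e
S = 2.69 * 0.07 / 0.97
S = 0.1941


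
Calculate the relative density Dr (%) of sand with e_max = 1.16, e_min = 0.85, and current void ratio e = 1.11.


Using Dr = (e_max - e) / (e_max - e_min) * 100
e_max - e = 1.16 - 1.11 = 0.05
e_max - e_min = 1.16 - 0.85 = 0.31
Dr = 0.05 / 0.31 * 100
Dr = 16.13 %


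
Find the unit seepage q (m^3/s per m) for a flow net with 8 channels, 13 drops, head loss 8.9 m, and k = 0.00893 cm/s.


Convert k to m/s for unit consistency with H:
k = 0.00893 cm/s = 0.00893 / 100 m/s = 8.93e-05 m/s
Using q = k * H * Nf / Nd
Nf / Nd = 8 / 13 = 0.6154
q = 8.93e-05 * 8.9 * 0.6154
q = 0.0004891 m^3/s per m


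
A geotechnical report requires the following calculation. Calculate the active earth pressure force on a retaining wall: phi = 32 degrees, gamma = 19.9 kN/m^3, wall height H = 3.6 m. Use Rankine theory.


Compute active earth pressure coefficient:
Ka = tan^2(45 - phi/2) = tan^2(29.0) = 0.307259
Compute active force:
Pa = 0.5 * Ka * gamma * H^2
Pa = 0.5 * 0.307259 * 19.9 * 3.6^2
Pa = 39.62 kN/m


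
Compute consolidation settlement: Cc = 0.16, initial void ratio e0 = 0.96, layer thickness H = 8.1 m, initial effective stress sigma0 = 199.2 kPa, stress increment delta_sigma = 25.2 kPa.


Result: 0.0342 m

Derivation:
Using Sc = Cc * H / (1 + e0) * log10((sigma0 + delta_sigma) / sigma0)
Stress ratio = (199.2 + 25.2) / 199.2 = 1.12651
log10(1.12651) = 0.0517335
Cc * H / (1 + e0) = 0.16 * 8.1 / (1 + 0.96) = 0.661224
Sc = 0.661224 * 0.0517335
Sc = 0.0342 m


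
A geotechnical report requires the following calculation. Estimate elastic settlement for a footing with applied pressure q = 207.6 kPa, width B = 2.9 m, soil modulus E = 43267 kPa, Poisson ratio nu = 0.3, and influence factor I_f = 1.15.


Result: 14.562 mm

Derivation:
Using Se = q * B * (1 - nu^2) * I_f / E
1 - nu^2 = 1 - 0.3^2 = 0.91
Se = 207.6 * 2.9 * 0.91 * 1.15 / 43267
Se = 0.014562 m
Convert to mm: Se = 0.014562 * 1000 = 14.562 mm


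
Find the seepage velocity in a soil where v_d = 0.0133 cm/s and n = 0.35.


Result: 0.038 cm/s

Derivation:
Using v_s = v_d / n
v_s = 0.0133 / 0.35
v_s = 0.038 cm/s


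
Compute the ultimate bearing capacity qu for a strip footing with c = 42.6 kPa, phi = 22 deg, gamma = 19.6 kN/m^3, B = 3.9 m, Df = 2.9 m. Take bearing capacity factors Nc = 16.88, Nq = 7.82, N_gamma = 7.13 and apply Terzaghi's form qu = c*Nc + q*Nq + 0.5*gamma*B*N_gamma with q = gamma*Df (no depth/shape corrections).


Compute qu = c*Nc + gamma*Df*Nq + 0.5*gamma*B*N_gamma
Term 1: 42.6 * 16.88 = 719.088
Term 2: 19.6 * 2.9 * 7.82 = 444.4888
Term 3: 0.5 * 19.6 * 3.9 * 7.13 = 272.5086
qu = 719.088 + 444.4888 + 272.5086
qu = 1436.09 kPa


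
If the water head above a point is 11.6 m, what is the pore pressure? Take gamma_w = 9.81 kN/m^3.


Using u = gamma_w * h_w
u = 9.81 * 11.6
u = 113.8 kPa


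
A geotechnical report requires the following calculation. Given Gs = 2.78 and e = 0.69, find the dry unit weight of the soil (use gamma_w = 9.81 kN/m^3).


Result: 16.137 kN/m^3

Derivation:
Using gamma_d = Gs * gamma_w / (1 + e)
gamma_d = 2.78 * 9.81 / (1 + 0.69)
gamma_d = 2.78 * 9.81 / 1.69
gamma_d = 16.137 kN/m^3


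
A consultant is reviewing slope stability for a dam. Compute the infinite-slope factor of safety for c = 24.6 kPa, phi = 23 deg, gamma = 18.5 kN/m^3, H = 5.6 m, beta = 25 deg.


Result: 1.53

Derivation:
Using Fs = c / (gamma*H*sin(beta)*cos(beta)) + tan(phi)/tan(beta)
Cohesion contribution = 24.6 / (18.5*5.6*sin(25)*cos(25))
Cohesion contribution = 0.619942
Friction contribution = tan(23)/tan(25) = 0.910289
Fs = 0.619942 + 0.910289
Fs = 1.53


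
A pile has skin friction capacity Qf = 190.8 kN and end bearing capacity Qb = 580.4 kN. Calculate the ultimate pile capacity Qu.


Using Qu = Qf + Qb
Qu = 190.8 + 580.4
Qu = 771.2 kN


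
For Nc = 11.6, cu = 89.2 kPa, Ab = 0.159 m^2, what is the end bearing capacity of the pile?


Result: 164.52 kN

Derivation:
Using Qb = Nc * cu * Ab
Qb = 11.6 * 89.2 * 0.159
Qb = 164.52 kN


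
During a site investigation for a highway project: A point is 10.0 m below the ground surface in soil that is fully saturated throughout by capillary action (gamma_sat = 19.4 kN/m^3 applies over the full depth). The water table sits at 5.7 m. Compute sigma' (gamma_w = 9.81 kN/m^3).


Total stress = gamma_sat * depth
sigma = 19.4 * 10.0 = 194.0 kPa
Pore water pressure u = gamma_w * (depth - d_wt)
u = 9.81 * (10.0 - 5.7) = 42.183 kPa
Effective stress = sigma - u
sigma' = 194.0 - 42.183 = 151.82 kPa


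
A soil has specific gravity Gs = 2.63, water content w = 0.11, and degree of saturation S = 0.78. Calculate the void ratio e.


Result: 0.3709

Derivation:
Using the relation e = Gs * w / S
e = 2.63 * 0.11 / 0.78
e = 0.3709


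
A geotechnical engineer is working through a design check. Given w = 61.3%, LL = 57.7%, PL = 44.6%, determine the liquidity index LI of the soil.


Result: 1.275

Derivation:
First compute the plasticity index:
PI = LL - PL = 57.7 - 44.6 = 13.1
Then compute the liquidity index:
LI = (w - PL) / PI
LI = (61.3 - 44.6) / 13.1
LI = 1.275


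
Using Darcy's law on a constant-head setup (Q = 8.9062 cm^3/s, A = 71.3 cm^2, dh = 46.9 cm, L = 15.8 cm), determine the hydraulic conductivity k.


Result: 0.042081 cm/s

Derivation:
Compute hydraulic gradient:
i = dh / L = 46.9 / 15.8 = 2.96835
Then apply Darcy's law:
k = Q / (A * i)
k = 8.9062 / (71.3 * 2.96835)
k = 8.9062 / 211.644
k = 0.042081 cm/s


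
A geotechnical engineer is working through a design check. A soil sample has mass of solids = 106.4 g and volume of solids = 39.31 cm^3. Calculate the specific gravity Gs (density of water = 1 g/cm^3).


Using Gs = m_s / (V_s * rho_w)
Since rho_w = 1 g/cm^3:
Gs = 106.4 / 39.31
Gs = 2.707


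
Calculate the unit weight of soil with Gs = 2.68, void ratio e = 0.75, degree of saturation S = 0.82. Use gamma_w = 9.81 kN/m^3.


Result: 18.471 kN/m^3

Derivation:
Using gamma = gamma_w * (Gs + S*e) / (1 + e)
Numerator: Gs + S*e = 2.68 + 0.82*0.75 = 3.295
Denominator: 1 + e = 1 + 0.75 = 1.75
gamma = 9.81 * 3.295 / 1.75
gamma = 18.471 kN/m^3


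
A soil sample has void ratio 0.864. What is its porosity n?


Using the relation n = e / (1 + e)
n = 0.864 / (1 + 0.864)
n = 0.864 / 1.864
n = 0.4635


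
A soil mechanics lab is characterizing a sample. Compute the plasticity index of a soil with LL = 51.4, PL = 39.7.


Result: 11.7

Derivation:
Using PI = LL - PL
PI = 51.4 - 39.7
PI = 11.7


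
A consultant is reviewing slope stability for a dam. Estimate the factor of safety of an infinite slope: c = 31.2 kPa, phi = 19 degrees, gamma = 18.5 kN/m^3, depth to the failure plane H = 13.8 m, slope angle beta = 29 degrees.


Using Fs = c / (gamma*H*sin(beta)*cos(beta)) + tan(phi)/tan(beta)
Cohesion contribution = 31.2 / (18.5*13.8*sin(29)*cos(29))
Cohesion contribution = 0.288213
Friction contribution = tan(19)/tan(29) = 0.621183
Fs = 0.288213 + 0.621183
Fs = 0.909


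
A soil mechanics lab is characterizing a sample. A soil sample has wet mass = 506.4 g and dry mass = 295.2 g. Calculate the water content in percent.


Using w = (m_wet - m_dry) / m_dry * 100
m_wet - m_dry = 506.4 - 295.2 = 211.2 g
w = 211.2 / 295.2 * 100
w = 71.54 %


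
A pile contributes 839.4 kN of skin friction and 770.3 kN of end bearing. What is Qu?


Using Qu = Qf + Qb
Qu = 839.4 + 770.3
Qu = 1609.7 kN


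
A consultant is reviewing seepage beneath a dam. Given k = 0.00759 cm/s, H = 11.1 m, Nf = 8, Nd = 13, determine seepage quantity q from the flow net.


Result: 0.0005185 m^3/s per m

Derivation:
Convert k to m/s for unit consistency with H:
k = 0.00759 cm/s = 0.00759 / 100 m/s = 7.59e-05 m/s
Using q = k * H * Nf / Nd
Nf / Nd = 8 / 13 = 0.6154
q = 7.59e-05 * 11.1 * 0.6154
q = 0.0005185 m^3/s per m


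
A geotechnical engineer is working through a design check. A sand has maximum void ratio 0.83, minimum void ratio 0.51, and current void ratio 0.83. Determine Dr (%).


Using Dr = (e_max - e) / (e_max - e_min) * 100
e_max - e = 0.83 - 0.83 = 0.0
e_max - e_min = 0.83 - 0.51 = 0.32
Dr = 0.0 / 0.32 * 100
Dr = 0.0 %


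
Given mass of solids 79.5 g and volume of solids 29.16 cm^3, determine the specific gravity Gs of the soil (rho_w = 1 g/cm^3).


Result: 2.726

Derivation:
Using Gs = m_s / (V_s * rho_w)
Since rho_w = 1 g/cm^3:
Gs = 79.5 / 29.16
Gs = 2.726


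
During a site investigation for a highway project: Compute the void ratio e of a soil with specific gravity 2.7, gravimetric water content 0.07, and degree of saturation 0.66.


Result: 0.2864

Derivation:
Using the relation e = Gs * w / S
e = 2.7 * 0.07 / 0.66
e = 0.2864


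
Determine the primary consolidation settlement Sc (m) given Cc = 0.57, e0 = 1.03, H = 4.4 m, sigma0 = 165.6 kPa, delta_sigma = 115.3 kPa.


Using Sc = Cc * H / (1 + e0) * log10((sigma0 + delta_sigma) / sigma0)
Stress ratio = (165.6 + 115.3) / 165.6 = 1.69626
log10(1.69626) = 0.229491
Cc * H / (1 + e0) = 0.57 * 4.4 / (1 + 1.03) = 1.23547
Sc = 1.23547 * 0.229491
Sc = 0.2835 m


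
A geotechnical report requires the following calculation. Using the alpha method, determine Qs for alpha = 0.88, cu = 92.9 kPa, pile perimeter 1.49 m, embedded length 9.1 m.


Using Qs = alpha * cu * perimeter * L
Qs = 0.88 * 92.9 * 1.49 * 9.1
Qs = 1108.48 kN


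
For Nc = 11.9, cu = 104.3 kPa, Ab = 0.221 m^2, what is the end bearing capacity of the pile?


Result: 274.3 kN

Derivation:
Using Qb = Nc * cu * Ab
Qb = 11.9 * 104.3 * 0.221
Qb = 274.3 kN


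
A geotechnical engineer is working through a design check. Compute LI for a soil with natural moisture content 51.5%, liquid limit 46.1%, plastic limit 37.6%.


First compute the plasticity index:
PI = LL - PL = 46.1 - 37.6 = 8.5
Then compute the liquidity index:
LI = (w - PL) / PI
LI = (51.5 - 37.6) / 8.5
LI = 1.635


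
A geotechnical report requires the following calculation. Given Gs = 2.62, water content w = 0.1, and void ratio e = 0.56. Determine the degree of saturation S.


Using S = Gs * w / e
S = 2.62 * 0.1 / 0.56
S = 0.4679


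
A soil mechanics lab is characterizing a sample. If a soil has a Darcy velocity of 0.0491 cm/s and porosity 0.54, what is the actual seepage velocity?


Using v_s = v_d / n
v_s = 0.0491 / 0.54
v_s = 0.09093 cm/s


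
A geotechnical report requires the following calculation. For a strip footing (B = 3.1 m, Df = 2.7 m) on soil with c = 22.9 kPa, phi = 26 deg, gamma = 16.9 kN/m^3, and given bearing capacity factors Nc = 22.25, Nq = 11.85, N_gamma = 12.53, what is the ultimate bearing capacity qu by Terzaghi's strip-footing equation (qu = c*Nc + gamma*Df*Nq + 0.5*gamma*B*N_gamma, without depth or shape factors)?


Compute qu = c*Nc + gamma*Df*Nq + 0.5*gamma*B*N_gamma
Term 1: 22.9 * 22.25 = 509.525
Term 2: 16.9 * 2.7 * 11.85 = 540.7155
Term 3: 0.5 * 16.9 * 3.1 * 12.53 = 328.22335
qu = 509.525 + 540.7155 + 328.22335
qu = 1378.46 kPa


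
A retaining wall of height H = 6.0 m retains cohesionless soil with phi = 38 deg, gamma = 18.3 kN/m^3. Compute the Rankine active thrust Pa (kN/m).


Compute active earth pressure coefficient:
Ka = tan^2(45 - phi/2) = tan^2(26.0) = 0.237883
Compute active force:
Pa = 0.5 * Ka * gamma * H^2
Pa = 0.5 * 0.237883 * 18.3 * 6.0^2
Pa = 78.36 kN/m


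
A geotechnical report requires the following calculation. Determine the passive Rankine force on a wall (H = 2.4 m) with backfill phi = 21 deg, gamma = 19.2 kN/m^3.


Compute passive earth pressure coefficient:
Kp = tan^2(45 + phi/2) = tan^2(55.5) = 2.117051
Compute passive force:
Pp = 0.5 * Kp * gamma * H^2
Pp = 0.5 * 2.117051 * 19.2 * 2.4^2
Pp = 117.06 kN/m


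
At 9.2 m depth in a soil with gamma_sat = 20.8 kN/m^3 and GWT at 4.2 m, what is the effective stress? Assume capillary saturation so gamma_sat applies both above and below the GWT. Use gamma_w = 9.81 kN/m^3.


Result: 142.31 kPa

Derivation:
Total stress = gamma_sat * depth
sigma = 20.8 * 9.2 = 191.36 kPa
Pore water pressure u = gamma_w * (depth - d_wt)
u = 9.81 * (9.2 - 4.2) = 49.05 kPa
Effective stress = sigma - u
sigma' = 191.36 - 49.05 = 142.31 kPa


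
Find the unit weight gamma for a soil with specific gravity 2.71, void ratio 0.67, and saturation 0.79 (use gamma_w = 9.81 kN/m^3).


Using gamma = gamma_w * (Gs + S*e) / (1 + e)
Numerator: Gs + S*e = 2.71 + 0.79*0.67 = 3.2393
Denominator: 1 + e = 1 + 0.67 = 1.67
gamma = 9.81 * 3.2393 / 1.67
gamma = 19.028 kN/m^3


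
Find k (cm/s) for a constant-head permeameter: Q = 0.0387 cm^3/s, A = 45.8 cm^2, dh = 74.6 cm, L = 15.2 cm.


Result: 0.000172 cm/s

Derivation:
Compute hydraulic gradient:
i = dh / L = 74.6 / 15.2 = 4.90789
Then apply Darcy's law:
k = Q / (A * i)
k = 0.0387 / (45.8 * 4.90789)
k = 0.0387 / 224.782
k = 0.000172 cm/s


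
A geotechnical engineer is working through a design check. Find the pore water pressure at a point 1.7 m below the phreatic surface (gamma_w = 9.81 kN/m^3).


Using u = gamma_w * h_w
u = 9.81 * 1.7
u = 16.68 kPa


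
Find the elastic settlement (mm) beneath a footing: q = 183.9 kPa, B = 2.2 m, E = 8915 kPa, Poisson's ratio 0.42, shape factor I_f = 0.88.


Using Se = q * B * (1 - nu^2) * I_f / E
1 - nu^2 = 1 - 0.42^2 = 0.8236
Se = 183.9 * 2.2 * 0.8236 * 0.88 / 8915
Se = 0.032891 m
Convert to mm: Se = 0.032891 * 1000 = 32.891 mm


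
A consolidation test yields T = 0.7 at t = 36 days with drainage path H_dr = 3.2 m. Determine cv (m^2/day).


Using cv = T * H_dr^2 / t
H_dr^2 = 3.2^2 = 10.24
cv = 0.7 * 10.24 / 36
cv = 0.19911 m^2/day


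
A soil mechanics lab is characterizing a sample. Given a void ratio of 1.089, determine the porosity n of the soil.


Using the relation n = e / (1 + e)
n = 1.089 / (1 + 1.089)
n = 1.089 / 2.089
n = 0.5213


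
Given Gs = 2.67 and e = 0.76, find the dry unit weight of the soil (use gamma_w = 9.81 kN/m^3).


Result: 14.882 kN/m^3

Derivation:
Using gamma_d = Gs * gamma_w / (1 + e)
gamma_d = 2.67 * 9.81 / (1 + 0.76)
gamma_d = 2.67 * 9.81 / 1.76
gamma_d = 14.882 kN/m^3


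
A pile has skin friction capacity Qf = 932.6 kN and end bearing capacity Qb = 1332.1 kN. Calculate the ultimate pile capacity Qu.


Result: 2264.7 kN

Derivation:
Using Qu = Qf + Qb
Qu = 932.6 + 1332.1
Qu = 2264.7 kN


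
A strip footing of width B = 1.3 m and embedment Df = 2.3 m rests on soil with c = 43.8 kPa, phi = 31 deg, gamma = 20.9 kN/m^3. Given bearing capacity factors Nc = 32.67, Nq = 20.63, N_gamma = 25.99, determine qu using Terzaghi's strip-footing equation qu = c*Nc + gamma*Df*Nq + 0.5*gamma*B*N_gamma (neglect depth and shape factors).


Compute qu = c*Nc + gamma*Df*Nq + 0.5*gamma*B*N_gamma
Term 1: 43.8 * 32.67 = 1430.946
Term 2: 20.9 * 2.3 * 20.63 = 991.6841
Term 3: 0.5 * 20.9 * 1.3 * 25.99 = 353.07415
qu = 1430.946 + 991.6841 + 353.07415
qu = 2775.7 kPa


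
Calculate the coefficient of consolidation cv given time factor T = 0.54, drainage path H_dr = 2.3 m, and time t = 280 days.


Using cv = T * H_dr^2 / t
H_dr^2 = 2.3^2 = 5.29
cv = 0.54 * 5.29 / 280
cv = 0.0102 m^2/day


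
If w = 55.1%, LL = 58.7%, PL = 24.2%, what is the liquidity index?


Result: 0.896

Derivation:
First compute the plasticity index:
PI = LL - PL = 58.7 - 24.2 = 34.5
Then compute the liquidity index:
LI = (w - PL) / PI
LI = (55.1 - 24.2) / 34.5
LI = 0.896


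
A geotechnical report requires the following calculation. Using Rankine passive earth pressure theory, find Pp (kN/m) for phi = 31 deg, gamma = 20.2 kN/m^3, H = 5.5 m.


Compute passive earth pressure coefficient:
Kp = tan^2(45 + phi/2) = tan^2(60.5) = 3.124035
Compute passive force:
Pp = 0.5 * Kp * gamma * H^2
Pp = 0.5 * 3.124035 * 20.2 * 5.5^2
Pp = 954.47 kN/m


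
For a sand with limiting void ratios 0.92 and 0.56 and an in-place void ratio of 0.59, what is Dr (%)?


Using Dr = (e_max - e) / (e_max - e_min) * 100
e_max - e = 0.92 - 0.59 = 0.33
e_max - e_min = 0.92 - 0.56 = 0.36
Dr = 0.33 / 0.36 * 100
Dr = 91.67 %


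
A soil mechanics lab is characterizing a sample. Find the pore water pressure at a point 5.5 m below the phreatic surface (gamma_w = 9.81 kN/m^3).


Using u = gamma_w * h_w
u = 9.81 * 5.5
u = 53.96 kPa


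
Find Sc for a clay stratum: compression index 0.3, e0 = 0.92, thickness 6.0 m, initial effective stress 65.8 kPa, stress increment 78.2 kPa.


Result: 0.3189 m

Derivation:
Using Sc = Cc * H / (1 + e0) * log10((sigma0 + delta_sigma) / sigma0)
Stress ratio = (65.8 + 78.2) / 65.8 = 2.18845
log10(2.18845) = 0.340137
Cc * H / (1 + e0) = 0.3 * 6.0 / (1 + 0.92) = 0.9375
Sc = 0.9375 * 0.340137
Sc = 0.3189 m


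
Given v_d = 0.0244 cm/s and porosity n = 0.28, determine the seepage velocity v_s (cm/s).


Using v_s = v_d / n
v_s = 0.0244 / 0.28
v_s = 0.08714 cm/s


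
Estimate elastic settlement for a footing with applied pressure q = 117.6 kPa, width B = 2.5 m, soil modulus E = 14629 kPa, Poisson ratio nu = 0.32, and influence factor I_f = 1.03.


Using Se = q * B * (1 - nu^2) * I_f / E
1 - nu^2 = 1 - 0.32^2 = 0.8976
Se = 117.6 * 2.5 * 0.8976 * 1.03 / 14629
Se = 0.018580 m
Convert to mm: Se = 0.018580 * 1000 = 18.58 mm


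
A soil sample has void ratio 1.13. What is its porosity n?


Result: 0.5305

Derivation:
Using the relation n = e / (1 + e)
n = 1.13 / (1 + 1.13)
n = 1.13 / 2.13
n = 0.5305


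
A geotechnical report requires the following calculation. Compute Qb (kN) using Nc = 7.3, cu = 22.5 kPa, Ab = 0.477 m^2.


Using Qb = Nc * cu * Ab
Qb = 7.3 * 22.5 * 0.477
Qb = 78.35 kN


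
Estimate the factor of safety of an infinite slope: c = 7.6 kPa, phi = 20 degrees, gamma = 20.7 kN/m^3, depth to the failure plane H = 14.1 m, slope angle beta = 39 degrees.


Using Fs = c / (gamma*H*sin(beta)*cos(beta)) + tan(phi)/tan(beta)
Cohesion contribution = 7.6 / (20.7*14.1*sin(39)*cos(39))
Cohesion contribution = 0.0532414
Friction contribution = tan(20)/tan(39) = 0.449466
Fs = 0.0532414 + 0.449466
Fs = 0.503


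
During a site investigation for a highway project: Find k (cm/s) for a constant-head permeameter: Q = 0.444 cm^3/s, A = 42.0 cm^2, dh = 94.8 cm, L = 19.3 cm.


Compute hydraulic gradient:
i = dh / L = 94.8 / 19.3 = 4.91192
Then apply Darcy's law:
k = Q / (A * i)
k = 0.444 / (42.0 * 4.91192)
k = 0.444 / 206.301
k = 0.002152 cm/s


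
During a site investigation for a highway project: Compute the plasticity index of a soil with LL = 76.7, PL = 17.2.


Result: 59.5

Derivation:
Using PI = LL - PL
PI = 76.7 - 17.2
PI = 59.5


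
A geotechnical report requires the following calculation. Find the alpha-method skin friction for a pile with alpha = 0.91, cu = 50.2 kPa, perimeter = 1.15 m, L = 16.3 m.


Using Qs = alpha * cu * perimeter * L
Qs = 0.91 * 50.2 * 1.15 * 16.3
Qs = 856.31 kN


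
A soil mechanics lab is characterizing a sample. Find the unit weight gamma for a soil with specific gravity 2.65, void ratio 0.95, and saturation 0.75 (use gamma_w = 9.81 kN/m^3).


Using gamma = gamma_w * (Gs + S*e) / (1 + e)
Numerator: Gs + S*e = 2.65 + 0.75*0.95 = 3.3625
Denominator: 1 + e = 1 + 0.95 = 1.95
gamma = 9.81 * 3.3625 / 1.95
gamma = 16.916 kN/m^3


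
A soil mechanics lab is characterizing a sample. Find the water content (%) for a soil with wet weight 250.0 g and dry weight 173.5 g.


Using w = (m_wet - m_dry) / m_dry * 100
m_wet - m_dry = 250.0 - 173.5 = 76.5 g
w = 76.5 / 173.5 * 100
w = 44.09 %


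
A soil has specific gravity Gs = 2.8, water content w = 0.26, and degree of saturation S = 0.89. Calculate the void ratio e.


Result: 0.818

Derivation:
Using the relation e = Gs * w / S
e = 2.8 * 0.26 / 0.89
e = 0.818


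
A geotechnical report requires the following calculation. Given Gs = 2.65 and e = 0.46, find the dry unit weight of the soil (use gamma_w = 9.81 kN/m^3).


Result: 17.806 kN/m^3

Derivation:
Using gamma_d = Gs * gamma_w / (1 + e)
gamma_d = 2.65 * 9.81 / (1 + 0.46)
gamma_d = 2.65 * 9.81 / 1.46
gamma_d = 17.806 kN/m^3


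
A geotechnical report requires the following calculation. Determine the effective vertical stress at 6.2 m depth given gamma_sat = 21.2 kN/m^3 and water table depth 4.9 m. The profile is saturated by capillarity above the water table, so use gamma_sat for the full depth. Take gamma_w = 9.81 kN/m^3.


Total stress = gamma_sat * depth
sigma = 21.2 * 6.2 = 131.44 kPa
Pore water pressure u = gamma_w * (depth - d_wt)
u = 9.81 * (6.2 - 4.9) = 12.753 kPa
Effective stress = sigma - u
sigma' = 131.44 - 12.753 = 118.69 kPa


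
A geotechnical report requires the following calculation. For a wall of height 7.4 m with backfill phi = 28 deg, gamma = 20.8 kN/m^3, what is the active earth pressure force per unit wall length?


Compute active earth pressure coefficient:
Ka = tan^2(45 - phi/2) = tan^2(31.0) = 0.361033
Compute active force:
Pa = 0.5 * Ka * gamma * H^2
Pa = 0.5 * 0.361033 * 20.8 * 7.4^2
Pa = 205.61 kN/m


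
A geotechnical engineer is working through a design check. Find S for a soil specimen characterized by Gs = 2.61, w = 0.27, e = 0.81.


Using S = Gs * w / e
S = 2.61 * 0.27 / 0.81
S = 0.87


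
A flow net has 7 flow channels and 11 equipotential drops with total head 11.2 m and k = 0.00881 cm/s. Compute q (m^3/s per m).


Result: 0.0006279 m^3/s per m

Derivation:
Convert k to m/s for unit consistency with H:
k = 0.00881 cm/s = 0.00881 / 100 m/s = 8.81e-05 m/s
Using q = k * H * Nf / Nd
Nf / Nd = 7 / 11 = 0.6364
q = 8.81e-05 * 11.2 * 0.6364
q = 0.0006279 m^3/s per m


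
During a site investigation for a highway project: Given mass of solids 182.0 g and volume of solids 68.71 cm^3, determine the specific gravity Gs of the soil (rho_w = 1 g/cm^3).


Using Gs = m_s / (V_s * rho_w)
Since rho_w = 1 g/cm^3:
Gs = 182.0 / 68.71
Gs = 2.649


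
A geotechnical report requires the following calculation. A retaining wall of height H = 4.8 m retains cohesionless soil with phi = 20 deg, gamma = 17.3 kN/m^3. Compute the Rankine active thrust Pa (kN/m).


Result: 97.71 kN/m

Derivation:
Compute active earth pressure coefficient:
Ka = tan^2(45 - phi/2) = tan^2(35.0) = 0.490291
Compute active force:
Pa = 0.5 * Ka * gamma * H^2
Pa = 0.5 * 0.490291 * 17.3 * 4.8^2
Pa = 97.71 kN/m


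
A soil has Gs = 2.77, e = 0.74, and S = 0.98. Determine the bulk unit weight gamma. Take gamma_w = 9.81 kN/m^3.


Using gamma = gamma_w * (Gs + S*e) / (1 + e)
Numerator: Gs + S*e = 2.77 + 0.98*0.74 = 3.4952
Denominator: 1 + e = 1 + 0.74 = 1.74
gamma = 9.81 * 3.4952 / 1.74
gamma = 19.706 kN/m^3


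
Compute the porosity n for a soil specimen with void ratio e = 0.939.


Using the relation n = e / (1 + e)
n = 0.939 / (1 + 0.939)
n = 0.939 / 1.939
n = 0.4843


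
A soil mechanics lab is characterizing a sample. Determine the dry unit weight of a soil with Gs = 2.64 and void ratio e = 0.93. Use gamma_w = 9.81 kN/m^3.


Result: 13.419 kN/m^3

Derivation:
Using gamma_d = Gs * gamma_w / (1 + e)
gamma_d = 2.64 * 9.81 / (1 + 0.93)
gamma_d = 2.64 * 9.81 / 1.93
gamma_d = 13.419 kN/m^3


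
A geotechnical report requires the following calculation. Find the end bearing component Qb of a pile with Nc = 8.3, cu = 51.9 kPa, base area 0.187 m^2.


Using Qb = Nc * cu * Ab
Qb = 8.3 * 51.9 * 0.187
Qb = 80.55 kN


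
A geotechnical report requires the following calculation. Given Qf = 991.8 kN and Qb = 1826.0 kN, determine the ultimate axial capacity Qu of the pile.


Result: 2817.8 kN

Derivation:
Using Qu = Qf + Qb
Qu = 991.8 + 1826.0
Qu = 2817.8 kN


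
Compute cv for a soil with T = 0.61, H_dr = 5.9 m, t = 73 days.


Result: 0.29088 m^2/day

Derivation:
Using cv = T * H_dr^2 / t
H_dr^2 = 5.9^2 = 34.81
cv = 0.61 * 34.81 / 73
cv = 0.29088 m^2/day


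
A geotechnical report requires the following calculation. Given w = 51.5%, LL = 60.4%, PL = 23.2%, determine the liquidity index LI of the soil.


First compute the plasticity index:
PI = LL - PL = 60.4 - 23.2 = 37.2
Then compute the liquidity index:
LI = (w - PL) / PI
LI = (51.5 - 23.2) / 37.2
LI = 0.761


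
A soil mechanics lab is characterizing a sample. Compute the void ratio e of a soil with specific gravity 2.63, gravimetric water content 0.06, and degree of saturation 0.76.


Using the relation e = Gs * w / S
e = 2.63 * 0.06 / 0.76
e = 0.2076


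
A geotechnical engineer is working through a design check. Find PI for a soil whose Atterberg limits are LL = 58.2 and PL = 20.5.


Using PI = LL - PL
PI = 58.2 - 20.5
PI = 37.7


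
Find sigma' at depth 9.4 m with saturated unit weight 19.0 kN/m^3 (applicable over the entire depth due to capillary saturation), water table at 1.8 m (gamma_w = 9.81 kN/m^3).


Total stress = gamma_sat * depth
sigma = 19.0 * 9.4 = 178.6 kPa
Pore water pressure u = gamma_w * (depth - d_wt)
u = 9.81 * (9.4 - 1.8) = 74.556 kPa
Effective stress = sigma - u
sigma' = 178.6 - 74.556 = 104.04 kPa


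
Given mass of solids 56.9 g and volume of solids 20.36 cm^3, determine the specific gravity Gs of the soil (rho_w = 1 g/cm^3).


Using Gs = m_s / (V_s * rho_w)
Since rho_w = 1 g/cm^3:
Gs = 56.9 / 20.36
Gs = 2.795


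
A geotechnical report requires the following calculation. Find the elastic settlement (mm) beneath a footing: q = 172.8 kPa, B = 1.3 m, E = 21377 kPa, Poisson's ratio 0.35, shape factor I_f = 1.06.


Result: 9.774 mm

Derivation:
Using Se = q * B * (1 - nu^2) * I_f / E
1 - nu^2 = 1 - 0.35^2 = 0.8775
Se = 172.8 * 1.3 * 0.8775 * 1.06 / 21377
Se = 0.009774 m
Convert to mm: Se = 0.009774 * 1000 = 9.774 mm


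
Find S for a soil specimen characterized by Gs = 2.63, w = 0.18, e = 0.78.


Using S = Gs * w / e
S = 2.63 * 0.18 / 0.78
S = 0.6069


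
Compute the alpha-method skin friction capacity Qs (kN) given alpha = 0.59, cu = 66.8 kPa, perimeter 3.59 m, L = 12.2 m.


Result: 1726.17 kN

Derivation:
Using Qs = alpha * cu * perimeter * L
Qs = 0.59 * 66.8 * 3.59 * 12.2
Qs = 1726.17 kN


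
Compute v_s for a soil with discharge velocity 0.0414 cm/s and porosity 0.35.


Result: 0.11829 cm/s

Derivation:
Using v_s = v_d / n
v_s = 0.0414 / 0.35
v_s = 0.11829 cm/s


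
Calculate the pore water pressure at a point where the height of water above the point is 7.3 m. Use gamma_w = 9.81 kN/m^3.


Result: 71.61 kPa

Derivation:
Using u = gamma_w * h_w
u = 9.81 * 7.3
u = 71.61 kPa


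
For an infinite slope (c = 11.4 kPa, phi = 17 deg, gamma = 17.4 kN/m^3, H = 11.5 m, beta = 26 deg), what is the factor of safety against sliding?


Using Fs = c / (gamma*H*sin(beta)*cos(beta)) + tan(phi)/tan(beta)
Cohesion contribution = 11.4 / (17.4*11.5*sin(26)*cos(26))
Cohesion contribution = 0.144596
Friction contribution = tan(17)/tan(26) = 0.626841
Fs = 0.144596 + 0.626841
Fs = 0.771


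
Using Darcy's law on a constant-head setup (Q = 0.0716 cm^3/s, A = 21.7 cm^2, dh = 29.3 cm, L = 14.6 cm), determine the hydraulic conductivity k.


Result: 0.001644 cm/s

Derivation:
Compute hydraulic gradient:
i = dh / L = 29.3 / 14.6 = 2.00685
Then apply Darcy's law:
k = Q / (A * i)
k = 0.0716 / (21.7 * 2.00685)
k = 0.0716 / 43.5486
k = 0.001644 cm/s


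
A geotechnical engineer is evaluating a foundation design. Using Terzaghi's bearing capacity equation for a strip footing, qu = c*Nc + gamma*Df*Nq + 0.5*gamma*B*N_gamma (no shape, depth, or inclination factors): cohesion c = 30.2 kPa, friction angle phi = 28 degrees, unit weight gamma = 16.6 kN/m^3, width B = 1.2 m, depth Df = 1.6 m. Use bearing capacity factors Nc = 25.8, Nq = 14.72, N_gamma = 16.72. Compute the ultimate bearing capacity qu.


Compute qu = c*Nc + gamma*Df*Nq + 0.5*gamma*B*N_gamma
Term 1: 30.2 * 25.8 = 779.16
Term 2: 16.6 * 1.6 * 14.72 = 390.9632
Term 3: 0.5 * 16.6 * 1.2 * 16.72 = 166.5312
qu = 779.16 + 390.9632 + 166.5312
qu = 1336.65 kPa
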